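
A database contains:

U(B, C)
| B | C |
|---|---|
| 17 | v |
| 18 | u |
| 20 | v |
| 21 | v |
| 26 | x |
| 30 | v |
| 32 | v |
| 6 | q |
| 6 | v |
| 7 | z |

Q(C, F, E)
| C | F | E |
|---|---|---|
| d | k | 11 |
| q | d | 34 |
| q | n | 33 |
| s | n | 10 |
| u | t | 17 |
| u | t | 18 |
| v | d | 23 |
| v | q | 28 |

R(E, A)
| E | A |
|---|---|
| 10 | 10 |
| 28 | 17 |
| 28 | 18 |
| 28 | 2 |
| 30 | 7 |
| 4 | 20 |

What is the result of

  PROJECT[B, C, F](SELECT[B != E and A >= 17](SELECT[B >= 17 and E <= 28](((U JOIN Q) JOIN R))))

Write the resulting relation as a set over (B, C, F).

{(17, v, q), (20, v, q), (21, v, q), (30, v, q), (32, v, q)}

Natural join on C: {(17, v, d, 23), (17, v, q, 28), (18, u, t, 17), (18, u, t, 18), (20, v, d, 23), (20, v, q, 28), (21, v, d, 23), (21, v, q, 28), (30, v, d, 23), (30, v, q, 28), (32, v, d, 23), (32, v, q, 28), (6, q, d, 34), (6, q, n, 33), (6, v, d, 23), (6, v, q, 28)}
Natural join on E: {(17, v, q, 28, 17), (17, v, q, 28, 18), (17, v, q, 28, 2), (20, v, q, 28, 17), (20, v, q, 28, 18), (20, v, q, 28, 2), (21, v, q, 28, 17), (21, v, q, 28, 18), (21, v, q, 28, 2), (30, v, q, 28, 17), (30, v, q, 28, 18), (30, v, q, 28, 2), (32, v, q, 28, 17), (32, v, q, 28, 18), (32, v, q, 28, 2), (6, v, q, 28, 17), (6, v, q, 28, 18), (6, v, q, 28, 2)}
Filtering on B >= 17 and E <= 28 leaves {(17, v, q, 28, 17), (17, v, q, 28, 18), (17, v, q, 28, 2), (20, v, q, 28, 17), (20, v, q, 28, 18), (20, v, q, 28, 2), (21, v, q, 28, 17), (21, v, q, 28, 18), (21, v, q, 28, 2), (30, v, q, 28, 17), (30, v, q, 28, 18), (30, v, q, 28, 2), (32, v, q, 28, 17), (32, v, q, 28, 18), (32, v, q, 28, 2)}.
Filtering on B != E and A >= 17 leaves {(17, v, q, 28, 17), (17, v, q, 28, 18), (20, v, q, 28, 17), (20, v, q, 28, 18), (21, v, q, 28, 17), (21, v, q, 28, 18), (30, v, q, 28, 17), (30, v, q, 28, 18), (32, v, q, 28, 17), (32, v, q, 28, 18)}.
π[B, C, F]: project onto (B, C, F) (5 duplicate(s) eliminated) → {(17, v, q), (20, v, q), (21, v, q), (30, v, q), (32, v, q)}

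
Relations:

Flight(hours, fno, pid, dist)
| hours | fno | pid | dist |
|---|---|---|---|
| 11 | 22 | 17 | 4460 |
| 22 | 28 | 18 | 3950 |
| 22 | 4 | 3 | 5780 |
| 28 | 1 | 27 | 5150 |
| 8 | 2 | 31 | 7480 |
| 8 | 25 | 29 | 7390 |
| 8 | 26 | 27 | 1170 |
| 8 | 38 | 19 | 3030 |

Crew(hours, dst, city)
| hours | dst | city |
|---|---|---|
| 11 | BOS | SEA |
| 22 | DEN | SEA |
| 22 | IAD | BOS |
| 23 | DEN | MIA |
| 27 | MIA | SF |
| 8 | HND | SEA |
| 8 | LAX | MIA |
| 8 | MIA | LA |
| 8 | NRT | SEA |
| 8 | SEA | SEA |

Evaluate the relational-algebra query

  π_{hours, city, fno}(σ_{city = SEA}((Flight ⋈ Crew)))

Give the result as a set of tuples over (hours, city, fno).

{(11, SEA, 22), (22, SEA, 28), (22, SEA, 4), (8, SEA, 2), (8, SEA, 25), (8, SEA, 26), (8, SEA, 38)}

Natural join on hours: {(11, 22, 17, 4460, BOS, SEA), (22, 28, 18, 3950, DEN, SEA), (22, 28, 18, 3950, IAD, BOS), (22, 4, 3, 5780, DEN, SEA), (22, 4, 3, 5780, IAD, BOS), (8, 2, 31, 7480, HND, SEA), (8, 2, 31, 7480, LAX, MIA), (8, 2, 31, 7480, MIA, LA), (8, 2, 31, 7480, NRT, SEA), (8, 2, 31, 7480, SEA, SEA), (8, 25, 29, 7390, HND, SEA), (8, 25, 29, 7390, LAX, MIA), (8, 25, 29, 7390, MIA, LA), (8, 25, 29, 7390, NRT, SEA), (8, 25, 29, 7390, SEA, SEA), (8, 26, 27, 1170, HND, SEA), (8, 26, 27, 1170, LAX, MIA), (8, 26, 27, 1170, MIA, LA), (8, 26, 27, 1170, NRT, SEA), (8, 26, 27, 1170, SEA, SEA), (8, 38, 19, 3030, HND, SEA), (8, 38, 19, 3030, LAX, MIA), (8, 38, 19, 3030, MIA, LA), (8, 38, 19, 3030, NRT, SEA), (8, 38, 19, 3030, SEA, SEA)}
Apply σ_{city = SEA}; surviving tuples: {(11, 22, 17, 4460, BOS, SEA), (22, 28, 18, 3950, DEN, SEA), (22, 4, 3, 5780, DEN, SEA), (8, 2, 31, 7480, HND, SEA), (8, 2, 31, 7480, NRT, SEA), (8, 2, 31, 7480, SEA, SEA), (8, 25, 29, 7390, HND, SEA), (8, 25, 29, 7390, NRT, SEA), (8, 25, 29, 7390, SEA, SEA), (8, 26, 27, 1170, HND, SEA), (8, 26, 27, 1170, NRT, SEA), (8, 26, 27, 1170, SEA, SEA), (8, 38, 19, 3030, HND, SEA), (8, 38, 19, 3030, NRT, SEA), (8, 38, 19, 3030, SEA, SEA)}
Projecting to hours, city, fno (8 duplicate(s) eliminated): {(11, SEA, 22), (22, SEA, 28), (22, SEA, 4), (8, SEA, 2), (8, SEA, 25), (8, SEA, 26), (8, SEA, 38)}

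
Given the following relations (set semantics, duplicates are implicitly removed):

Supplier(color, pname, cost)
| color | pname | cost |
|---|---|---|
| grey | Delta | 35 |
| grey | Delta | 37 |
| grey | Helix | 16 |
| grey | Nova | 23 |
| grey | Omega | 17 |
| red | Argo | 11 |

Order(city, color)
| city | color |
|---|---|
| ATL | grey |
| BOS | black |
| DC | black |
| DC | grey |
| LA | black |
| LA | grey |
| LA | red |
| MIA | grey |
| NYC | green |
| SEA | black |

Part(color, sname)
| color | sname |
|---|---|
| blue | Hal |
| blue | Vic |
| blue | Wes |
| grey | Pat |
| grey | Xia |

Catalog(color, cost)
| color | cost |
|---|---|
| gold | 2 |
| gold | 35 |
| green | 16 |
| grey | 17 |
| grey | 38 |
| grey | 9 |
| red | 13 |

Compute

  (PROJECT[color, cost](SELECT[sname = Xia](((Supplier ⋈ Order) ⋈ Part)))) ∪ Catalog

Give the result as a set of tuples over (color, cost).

{(gold, 2), (gold, 35), (green, 16), (grey, 16), (grey, 17), (grey, 23), (grey, 35), (grey, 37), (grey, 38), (grey, 9), (red, 13)}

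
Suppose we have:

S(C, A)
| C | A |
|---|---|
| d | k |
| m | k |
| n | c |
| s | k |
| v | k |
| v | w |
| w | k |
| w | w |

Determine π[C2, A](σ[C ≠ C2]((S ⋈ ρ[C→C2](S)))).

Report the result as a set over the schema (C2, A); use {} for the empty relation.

{(d, k), (m, k), (s, k), (v, k), (v, w), (w, k), (w, w)}

ρ[C→C2]: schema becomes (C2, A); tuples unchanged.
Joining S and ρ[C→C2](S) on A yields {(d, k, d), (d, k, m), (d, k, s), (d, k, v), (d, k, w), (m, k, d), (m, k, m), (m, k, s), (m, k, v), (m, k, w), (n, c, n), (s, k, d), (s, k, m), (s, k, s), (s, k, v), (s, k, w), (v, k, d), (v, k, m), (v, k, s), (v, k, v), (v, k, w), (v, w, v), (v, w, w), (w, k, d), (w, k, m), (w, k, s), (w, k, v), (w, k, w), (w, w, v), (w, w, w)}.
Apply σ_{C ≠ C2}; surviving tuples: {(d, k, m), (d, k, s), (d, k, v), (d, k, w), (m, k, d), (m, k, s), (m, k, v), (m, k, w), (s, k, d), (s, k, m), (s, k, v), (s, k, w), (v, k, d), (v, k, m), (v, k, s), (v, k, w), (v, w, w), (w, k, d), (w, k, m), (w, k, s), (w, k, v), (w, w, v)}
Keep only column(s) C2, A (15 duplicate(s) eliminated): {(d, k), (m, k), (s, k), (v, k), (v, w), (w, k), (w, w)}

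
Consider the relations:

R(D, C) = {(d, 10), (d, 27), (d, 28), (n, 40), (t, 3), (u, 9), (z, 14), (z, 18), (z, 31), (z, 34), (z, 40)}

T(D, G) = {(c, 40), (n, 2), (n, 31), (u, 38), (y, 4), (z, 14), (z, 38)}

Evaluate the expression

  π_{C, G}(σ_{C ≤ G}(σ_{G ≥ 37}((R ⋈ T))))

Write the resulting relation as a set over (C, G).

{(14, 38), (18, 38), (31, 38), (34, 38), (9, 38)}

Joining R and T on D yields {(n, 40, 2), (n, 40, 31), (u, 9, 38), (z, 14, 14), (z, 14, 38), (z, 18, 14), (z, 18, 38), (z, 31, 14), (z, 31, 38), (z, 34, 14), (z, 34, 38), (z, 40, 14), (z, 40, 38)}.
Apply σ_{G ≥ 37}; surviving tuples: {(u, 9, 38), (z, 14, 38), (z, 18, 38), (z, 31, 38), (z, 34, 38), (z, 40, 38)}
Apply σ_{C ≤ G}; surviving tuples: {(u, 9, 38), (z, 14, 38), (z, 18, 38), (z, 31, 38), (z, 34, 38)}
π[C, G]: project onto (C, G) → {(14, 38), (18, 38), (31, 38), (34, 38), (9, 38)}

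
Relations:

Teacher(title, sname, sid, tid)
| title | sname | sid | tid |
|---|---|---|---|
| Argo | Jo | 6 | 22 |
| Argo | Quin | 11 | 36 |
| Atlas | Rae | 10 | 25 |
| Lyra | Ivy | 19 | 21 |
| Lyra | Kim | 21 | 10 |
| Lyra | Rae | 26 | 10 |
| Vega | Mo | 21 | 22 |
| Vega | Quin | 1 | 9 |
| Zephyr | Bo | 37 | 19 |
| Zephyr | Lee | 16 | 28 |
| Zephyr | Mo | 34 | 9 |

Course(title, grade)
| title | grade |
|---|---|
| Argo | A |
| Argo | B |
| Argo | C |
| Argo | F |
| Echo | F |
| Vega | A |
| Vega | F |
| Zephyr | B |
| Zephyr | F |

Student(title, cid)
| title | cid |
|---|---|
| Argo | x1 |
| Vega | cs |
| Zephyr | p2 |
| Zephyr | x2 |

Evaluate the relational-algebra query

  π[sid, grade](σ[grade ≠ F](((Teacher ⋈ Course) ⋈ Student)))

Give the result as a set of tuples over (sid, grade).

{(1, A), (11, A), (11, B), (11, C), (16, B), (21, A), (34, B), (37, B), (6, A), (6, B), (6, C)}

Natural join on title: {(Argo, Jo, 6, 22, A), (Argo, Jo, 6, 22, B), (Argo, Jo, 6, 22, C), (Argo, Jo, 6, 22, F), (Argo, Quin, 11, 36, A), (Argo, Quin, 11, 36, B), (Argo, Quin, 11, 36, C), (Argo, Quin, 11, 36, F), (Vega, Mo, 21, 22, A), (Vega, Mo, 21, 22, F), (Vega, Quin, 1, 9, A), (Vega, Quin, 1, 9, F), (Zephyr, Bo, 37, 19, B), (Zephyr, Bo, 37, 19, F), (Zephyr, Lee, 16, 28, B), (Zephyr, Lee, 16, 28, F), (Zephyr, Mo, 34, 9, B), (Zephyr, Mo, 34, 9, F)}
Natural join on title: {(Argo, Jo, 6, 22, A, x1), (Argo, Jo, 6, 22, B, x1), (Argo, Jo, 6, 22, C, x1), (Argo, Jo, 6, 22, F, x1), (Argo, Quin, 11, 36, A, x1), (Argo, Quin, 11, 36, B, x1), (Argo, Quin, 11, 36, C, x1), (Argo, Quin, 11, 36, F, x1), (Vega, Mo, 21, 22, A, cs), (Vega, Mo, 21, 22, F, cs), (Vega, Quin, 1, 9, A, cs), (Vega, Quin, 1, 9, F, cs), (Zephyr, Bo, 37, 19, B, p2), (Zephyr, Bo, 37, 19, B, x2), (Zephyr, Bo, 37, 19, F, p2), (Zephyr, Bo, 37, 19, F, x2), (Zephyr, Lee, 16, 28, B, p2), (Zephyr, Lee, 16, 28, B, x2), (Zephyr, Lee, 16, 28, F, p2), (Zephyr, Lee, 16, 28, F, x2), (Zephyr, Mo, 34, 9, B, p2), (Zephyr, Mo, 34, 9, B, x2), (Zephyr, Mo, 34, 9, F, p2), (Zephyr, Mo, 34, 9, F, x2)}
Apply σ_{grade ≠ F}; surviving tuples: {(Argo, Jo, 6, 22, A, x1), (Argo, Jo, 6, 22, B, x1), (Argo, Jo, 6, 22, C, x1), (Argo, Quin, 11, 36, A, x1), (Argo, Quin, 11, 36, B, x1), (Argo, Quin, 11, 36, C, x1), (Vega, Mo, 21, 22, A, cs), (Vega, Quin, 1, 9, A, cs), (Zephyr, Bo, 37, 19, B, p2), (Zephyr, Bo, 37, 19, B, x2), (Zephyr, Lee, 16, 28, B, p2), (Zephyr, Lee, 16, 28, B, x2), (Zephyr, Mo, 34, 9, B, p2), (Zephyr, Mo, 34, 9, B, x2)}
Keep only column(s) sid, grade (3 duplicate(s) eliminated): {(1, A), (11, A), (11, B), (11, C), (16, B), (21, A), (34, B), (37, B), (6, A), (6, B), (6, C)}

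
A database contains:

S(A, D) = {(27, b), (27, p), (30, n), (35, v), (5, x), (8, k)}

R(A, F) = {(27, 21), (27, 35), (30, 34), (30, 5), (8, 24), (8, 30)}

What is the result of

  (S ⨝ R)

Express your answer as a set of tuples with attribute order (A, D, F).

{(27, b, 21), (27, b, 35), (27, p, 21), (27, p, 35), (30, n, 34), (30, n, 5), (8, k, 24), (8, k, 30)}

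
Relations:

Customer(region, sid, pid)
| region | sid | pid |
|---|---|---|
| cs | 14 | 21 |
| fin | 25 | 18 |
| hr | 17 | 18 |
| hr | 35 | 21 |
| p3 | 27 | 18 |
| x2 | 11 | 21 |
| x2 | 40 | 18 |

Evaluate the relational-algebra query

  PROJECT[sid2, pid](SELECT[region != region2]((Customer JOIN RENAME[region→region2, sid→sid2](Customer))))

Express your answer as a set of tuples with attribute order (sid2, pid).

{(11, 21), (14, 21), (17, 18), (25, 18), (27, 18), (35, 21), (40, 18)}

ρ[region→region2, sid→sid2]: schema becomes (region2, sid2, pid); tuples unchanged.
Natural join on pid: {(cs, 14, 21, cs, 14), (cs, 14, 21, hr, 35), (cs, 14, 21, x2, 11), (fin, 25, 18, fin, 25), (fin, 25, 18, hr, 17), (fin, 25, 18, p3, 27), (fin, 25, 18, x2, 40), (hr, 17, 18, fin, 25), (hr, 17, 18, hr, 17), (hr, 17, 18, p3, 27), (hr, 17, 18, x2, 40), (hr, 35, 21, cs, 14), (hr, 35, 21, hr, 35), (hr, 35, 21, x2, 11), (p3, 27, 18, fin, 25), (p3, 27, 18, hr, 17), (p3, 27, 18, p3, 27), (p3, 27, 18, x2, 40), (x2, 11, 21, cs, 14), (x2, 11, 21, hr, 35), (x2, 11, 21, x2, 11), (x2, 40, 18, fin, 25), (x2, 40, 18, hr, 17), (x2, 40, 18, p3, 27), (x2, 40, 18, x2, 40)}
σ[region != region2]: keep tuples satisfying region != region2 → {(cs, 14, 21, hr, 35), (cs, 14, 21, x2, 11), (fin, 25, 18, hr, 17), (fin, 25, 18, p3, 27), (fin, 25, 18, x2, 40), (hr, 17, 18, fin, 25), (hr, 17, 18, p3, 27), (hr, 17, 18, x2, 40), (hr, 35, 21, cs, 14), (hr, 35, 21, x2, 11), (p3, 27, 18, fin, 25), (p3, 27, 18, hr, 17), (p3, 27, 18, x2, 40), (x2, 11, 21, cs, 14), (x2, 11, 21, hr, 35), (x2, 40, 18, fin, 25), (x2, 40, 18, hr, 17), (x2, 40, 18, p3, 27)}
π_{sid2, pid} gives {(11, 21), (14, 21), (17, 18), (25, 18), (27, 18), (35, 21), (40, 18)} (11 duplicate(s) eliminated).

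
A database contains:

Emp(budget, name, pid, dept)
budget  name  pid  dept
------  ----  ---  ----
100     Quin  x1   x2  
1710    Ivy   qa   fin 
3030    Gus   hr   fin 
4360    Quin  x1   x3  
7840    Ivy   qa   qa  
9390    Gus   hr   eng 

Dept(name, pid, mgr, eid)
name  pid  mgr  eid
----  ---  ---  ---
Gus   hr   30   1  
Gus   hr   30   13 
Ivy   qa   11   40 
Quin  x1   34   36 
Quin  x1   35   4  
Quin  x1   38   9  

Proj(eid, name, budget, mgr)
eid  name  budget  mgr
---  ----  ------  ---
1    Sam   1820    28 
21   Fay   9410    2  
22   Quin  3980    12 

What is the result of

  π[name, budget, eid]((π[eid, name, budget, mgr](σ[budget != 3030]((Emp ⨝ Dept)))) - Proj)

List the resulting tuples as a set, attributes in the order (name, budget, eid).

Natural join on name, pid: {(100, Quin, x1, x2, 34, 36), (100, Quin, x1, x2, 35, 4), (100, Quin, x1, x2, 38, 9), (1710, Ivy, qa, fin, 11, 40), (3030, Gus, hr, fin, 30, 1), (3030, Gus, hr, fin, 30, 13), (4360, Quin, x1, x3, 34, 36), (4360, Quin, x1, x3, 35, 4), (4360, Quin, x1, x3, 38, 9), (7840, Ivy, qa, qa, 11, 40), (9390, Gus, hr, eng, 30, 1), (9390, Gus, hr, eng, 30, 13)}
Filtering on budget != 3030 leaves {(100, Quin, x1, x2, 34, 36), (100, Quin, x1, x2, 35, 4), (100, Quin, x1, x2, 38, 9), (1710, Ivy, qa, fin, 11, 40), (4360, Quin, x1, x3, 34, 36), (4360, Quin, x1, x3, 35, 4), (4360, Quin, x1, x3, 38, 9), (7840, Ivy, qa, qa, 11, 40), (9390, Gus, hr, eng, 30, 1), (9390, Gus, hr, eng, 30, 13)}.
π[eid, name, budget, mgr]: project onto (eid, name, budget, mgr) → {(1, Gus, 9390, 30), (13, Gus, 9390, 30), (36, Quin, 100, 34), (36, Quin, 4360, 34), (4, Quin, 100, 35), (4, Quin, 4360, 35), (40, Ivy, 1710, 11), (40, Ivy, 7840, 11), (9, Quin, 100, 38), (9, Quin, 4360, 38)}
Difference: {(1, Gus, 9390, 30), (13, Gus, 9390, 30), (36, Quin, 100, 34), (36, Quin, 4360, 34), (4, Quin, 100, 35), (4, Quin, 4360, 35), (40, Ivy, 1710, 11), (40, Ivy, 7840, 11), (9, Quin, 100, 38), (9, Quin, 4360, 38)} with {(1, Sam, 1820, 28), (21, Fay, 9410, 2), (22, Quin, 3980, 12)} → {(1, Gus, 9390, 30), (13, Gus, 9390, 30), (36, Quin, 100, 34), (36, Quin, 4360, 34), (4, Quin, 100, 35), (4, Quin, 4360, 35), (40, Ivy, 1710, 11), (40, Ivy, 7840, 11), (9, Quin, 100, 38), (9, Quin, 4360, 38)}
π[name, budget, eid]: project onto (name, budget, eid) → {(Gus, 9390, 1), (Gus, 9390, 13), (Ivy, 1710, 40), (Ivy, 7840, 40), (Quin, 100, 36), (Quin, 100, 4), (Quin, 100, 9), (Quin, 4360, 36), (Quin, 4360, 4), (Quin, 4360, 9)}

{(Gus, 9390, 1), (Gus, 9390, 13), (Ivy, 1710, 40), (Ivy, 7840, 40), (Quin, 100, 36), (Quin, 100, 4), (Quin, 100, 9), (Quin, 4360, 36), (Quin, 4360, 4), (Quin, 4360, 9)}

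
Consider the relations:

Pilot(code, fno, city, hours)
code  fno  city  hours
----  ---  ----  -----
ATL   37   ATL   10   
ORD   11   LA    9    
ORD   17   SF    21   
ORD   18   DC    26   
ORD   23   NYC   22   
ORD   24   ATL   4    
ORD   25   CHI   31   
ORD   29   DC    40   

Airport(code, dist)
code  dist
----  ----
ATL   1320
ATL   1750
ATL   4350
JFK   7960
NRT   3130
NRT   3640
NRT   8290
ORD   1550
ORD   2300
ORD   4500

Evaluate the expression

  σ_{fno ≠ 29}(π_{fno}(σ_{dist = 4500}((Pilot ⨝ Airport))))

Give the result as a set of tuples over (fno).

{11, 17, 18, 23, 24, 25}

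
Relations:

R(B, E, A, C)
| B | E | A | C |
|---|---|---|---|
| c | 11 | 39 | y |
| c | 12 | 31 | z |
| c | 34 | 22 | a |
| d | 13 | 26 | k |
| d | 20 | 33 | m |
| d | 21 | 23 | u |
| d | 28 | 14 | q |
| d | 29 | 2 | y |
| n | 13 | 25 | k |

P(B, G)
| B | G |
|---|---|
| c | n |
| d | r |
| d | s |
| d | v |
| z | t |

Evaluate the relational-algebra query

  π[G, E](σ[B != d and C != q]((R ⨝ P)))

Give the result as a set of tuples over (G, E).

Joining R and P on B yields {(c, 11, 39, y, n), (c, 12, 31, z, n), (c, 34, 22, a, n), (d, 13, 26, k, r), (d, 13, 26, k, s), (d, 13, 26, k, v), (d, 20, 33, m, r), (d, 20, 33, m, s), (d, 20, 33, m, v), (d, 21, 23, u, r), (d, 21, 23, u, s), (d, 21, 23, u, v), (d, 28, 14, q, r), (d, 28, 14, q, s), (d, 28, 14, q, v), (d, 29, 2, y, r), (d, 29, 2, y, s), (d, 29, 2, y, v)}.
Filtering on B != d and C != q leaves {(c, 11, 39, y, n), (c, 12, 31, z, n), (c, 34, 22, a, n)}.
π_{G, E} gives {(n, 11), (n, 12), (n, 34)}.

{(n, 11), (n, 12), (n, 34)}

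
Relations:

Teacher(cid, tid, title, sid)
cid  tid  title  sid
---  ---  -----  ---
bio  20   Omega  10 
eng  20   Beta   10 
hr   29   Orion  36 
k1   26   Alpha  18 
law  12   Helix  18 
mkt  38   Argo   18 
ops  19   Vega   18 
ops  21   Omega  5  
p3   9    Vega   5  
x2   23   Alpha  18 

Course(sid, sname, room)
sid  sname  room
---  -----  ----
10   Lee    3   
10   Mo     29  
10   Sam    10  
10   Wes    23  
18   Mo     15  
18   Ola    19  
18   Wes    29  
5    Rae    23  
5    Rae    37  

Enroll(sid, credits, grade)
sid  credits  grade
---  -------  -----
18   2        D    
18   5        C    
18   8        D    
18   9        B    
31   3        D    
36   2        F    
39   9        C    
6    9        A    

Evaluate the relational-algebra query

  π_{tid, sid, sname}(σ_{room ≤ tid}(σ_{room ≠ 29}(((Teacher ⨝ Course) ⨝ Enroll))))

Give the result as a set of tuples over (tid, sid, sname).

{(19, 18, Mo), (19, 18, Ola), (23, 18, Mo), (23, 18, Ola), (26, 18, Mo), (26, 18, Ola), (38, 18, Mo), (38, 18, Ola)}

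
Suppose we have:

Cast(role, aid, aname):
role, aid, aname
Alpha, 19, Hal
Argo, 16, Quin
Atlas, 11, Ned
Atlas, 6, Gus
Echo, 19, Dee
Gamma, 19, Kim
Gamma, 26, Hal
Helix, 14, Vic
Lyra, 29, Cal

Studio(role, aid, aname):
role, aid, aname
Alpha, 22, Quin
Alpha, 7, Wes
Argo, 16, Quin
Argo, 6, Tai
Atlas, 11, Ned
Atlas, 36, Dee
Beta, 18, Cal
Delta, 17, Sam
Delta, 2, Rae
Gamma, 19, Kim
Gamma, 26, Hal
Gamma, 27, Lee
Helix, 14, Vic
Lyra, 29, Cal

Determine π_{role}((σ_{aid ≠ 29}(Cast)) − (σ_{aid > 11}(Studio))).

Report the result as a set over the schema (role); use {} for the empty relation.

σ[aid ≠ 29]: keep tuples satisfying aid ≠ 29 → {(Alpha, 19, Hal), (Argo, 16, Quin), (Atlas, 11, Ned), (Atlas, 6, Gus), (Echo, 19, Dee), (Gamma, 19, Kim), (Gamma, 26, Hal), (Helix, 14, Vic)}
σ[aid > 11]: keep tuples satisfying aid > 11 → {(Alpha, 22, Quin), (Argo, 16, Quin), (Atlas, 36, Dee), (Beta, 18, Cal), (Delta, 17, Sam), (Gamma, 19, Kim), (Gamma, 26, Hal), (Gamma, 27, Lee), (Helix, 14, Vic), (Lyra, 29, Cal)}
Set difference of the two operands is {(Alpha, 19, Hal), (Atlas, 11, Ned), (Atlas, 6, Gus), (Echo, 19, Dee)}.
Keep only column(s) role (1 duplicate(s) eliminated): {Alpha, Atlas, Echo}

{Alpha, Atlas, Echo}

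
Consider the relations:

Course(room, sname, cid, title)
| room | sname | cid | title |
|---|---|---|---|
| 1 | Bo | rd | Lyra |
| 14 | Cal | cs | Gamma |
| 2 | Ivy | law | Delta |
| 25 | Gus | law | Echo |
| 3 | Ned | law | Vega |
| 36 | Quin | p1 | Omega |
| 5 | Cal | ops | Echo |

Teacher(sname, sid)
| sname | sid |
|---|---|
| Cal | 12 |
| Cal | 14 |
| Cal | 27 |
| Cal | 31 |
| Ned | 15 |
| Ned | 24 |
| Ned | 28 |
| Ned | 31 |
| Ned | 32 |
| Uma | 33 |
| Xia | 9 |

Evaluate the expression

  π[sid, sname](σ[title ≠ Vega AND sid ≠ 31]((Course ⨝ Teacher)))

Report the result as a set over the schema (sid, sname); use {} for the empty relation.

{(12, Cal), (14, Cal), (27, Cal)}

Natural join on sname: {(14, Cal, cs, Gamma, 12), (14, Cal, cs, Gamma, 14), (14, Cal, cs, Gamma, 27), (14, Cal, cs, Gamma, 31), (3, Ned, law, Vega, 15), (3, Ned, law, Vega, 24), (3, Ned, law, Vega, 28), (3, Ned, law, Vega, 31), (3, Ned, law, Vega, 32), (5, Cal, ops, Echo, 12), (5, Cal, ops, Echo, 14), (5, Cal, ops, Echo, 27), (5, Cal, ops, Echo, 31)}
Selection title ≠ Vega AND sid ≠ 31: {(14, Cal, cs, Gamma, 12), (14, Cal, cs, Gamma, 14), (14, Cal, cs, Gamma, 27), (5, Cal, ops, Echo, 12), (5, Cal, ops, Echo, 14), (5, Cal, ops, Echo, 27)}
Projecting to sid, sname (3 duplicate(s) eliminated): {(12, Cal), (14, Cal), (27, Cal)}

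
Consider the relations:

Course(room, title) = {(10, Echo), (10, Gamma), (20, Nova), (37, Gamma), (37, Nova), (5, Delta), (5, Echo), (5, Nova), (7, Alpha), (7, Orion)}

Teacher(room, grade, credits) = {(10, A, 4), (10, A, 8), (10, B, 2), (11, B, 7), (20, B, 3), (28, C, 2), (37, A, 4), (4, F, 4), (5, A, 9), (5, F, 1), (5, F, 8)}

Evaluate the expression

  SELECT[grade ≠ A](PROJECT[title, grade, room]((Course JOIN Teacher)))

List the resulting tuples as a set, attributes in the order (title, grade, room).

Course ⋈ Teacher (natural join on room): {(10, Echo, A, 4), (10, Echo, A, 8), (10, Echo, B, 2), (10, Gamma, A, 4), (10, Gamma, A, 8), (10, Gamma, B, 2), (20, Nova, B, 3), (37, Gamma, A, 4), (37, Nova, A, 4), (5, Delta, A, 9), (5, Delta, F, 1), (5, Delta, F, 8), (5, Echo, A, 9), (5, Echo, F, 1), (5, Echo, F, 8), (5, Nova, A, 9), (5, Nova, F, 1), (5, Nova, F, 8)}
π[title, grade, room]: project onto (title, grade, room) (5 duplicate(s) eliminated) → {(Delta, A, 5), (Delta, F, 5), (Echo, A, 10), (Echo, A, 5), (Echo, B, 10), (Echo, F, 5), (Gamma, A, 10), (Gamma, A, 37), (Gamma, B, 10), (Nova, A, 37), (Nova, A, 5), (Nova, B, 20), (Nova, F, 5)}
Selection grade ≠ A: {(Delta, F, 5), (Echo, B, 10), (Echo, F, 5), (Gamma, B, 10), (Nova, B, 20), (Nova, F, 5)}

{(Delta, F, 5), (Echo, B, 10), (Echo, F, 5), (Gamma, B, 10), (Nova, B, 20), (Nova, F, 5)}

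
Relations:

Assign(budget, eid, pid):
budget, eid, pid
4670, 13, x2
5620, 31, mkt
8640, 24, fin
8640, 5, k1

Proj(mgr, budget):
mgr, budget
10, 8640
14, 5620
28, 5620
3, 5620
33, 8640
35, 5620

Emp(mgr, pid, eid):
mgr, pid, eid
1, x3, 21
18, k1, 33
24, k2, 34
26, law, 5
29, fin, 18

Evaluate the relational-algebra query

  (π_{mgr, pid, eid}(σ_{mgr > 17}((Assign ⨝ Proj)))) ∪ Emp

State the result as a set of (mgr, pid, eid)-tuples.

Natural join on budget: {(5620, 31, mkt, 14), (5620, 31, mkt, 28), (5620, 31, mkt, 3), (5620, 31, mkt, 35), (8640, 24, fin, 10), (8640, 24, fin, 33), (8640, 5, k1, 10), (8640, 5, k1, 33)}
σ[mgr > 17]: keep tuples satisfying mgr > 17 → {(5620, 31, mkt, 28), (5620, 31, mkt, 35), (8640, 24, fin, 33), (8640, 5, k1, 33)}
π_{mgr, pid, eid} gives {(28, mkt, 31), (33, fin, 24), (33, k1, 5), (35, mkt, 31)}.
Union: {(28, mkt, 31), (33, fin, 24), (33, k1, 5), (35, mkt, 31)} with {(1, x3, 21), (18, k1, 33), (24, k2, 34), (26, law, 5), (29, fin, 18)} → {(1, x3, 21), (18, k1, 33), (24, k2, 34), (26, law, 5), (28, mkt, 31), (29, fin, 18), (33, fin, 24), (33, k1, 5), (35, mkt, 31)}

{(1, x3, 21), (18, k1, 33), (24, k2, 34), (26, law, 5), (28, mkt, 31), (29, fin, 18), (33, fin, 24), (33, k1, 5), (35, mkt, 31)}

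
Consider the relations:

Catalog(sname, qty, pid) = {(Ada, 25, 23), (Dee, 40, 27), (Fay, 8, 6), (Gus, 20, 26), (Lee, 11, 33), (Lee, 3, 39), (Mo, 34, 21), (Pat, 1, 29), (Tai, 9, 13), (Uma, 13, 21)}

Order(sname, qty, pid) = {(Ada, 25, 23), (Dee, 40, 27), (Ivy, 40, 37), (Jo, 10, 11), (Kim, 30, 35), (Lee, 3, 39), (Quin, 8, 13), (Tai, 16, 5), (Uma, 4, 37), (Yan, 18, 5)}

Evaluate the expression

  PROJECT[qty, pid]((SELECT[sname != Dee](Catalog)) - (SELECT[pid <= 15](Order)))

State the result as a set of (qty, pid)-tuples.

Apply σ_{sname != Dee}; surviving tuples: {(Ada, 25, 23), (Fay, 8, 6), (Gus, 20, 26), (Lee, 11, 33), (Lee, 3, 39), (Mo, 34, 21), (Pat, 1, 29), (Tai, 9, 13), (Uma, 13, 21)}
Apply σ_{pid <= 15}; surviving tuples: {(Jo, 10, 11), (Quin, 8, 13), (Tai, 16, 5), (Yan, 18, 5)}
Set difference of the two operands is {(Ada, 25, 23), (Fay, 8, 6), (Gus, 20, 26), (Lee, 11, 33), (Lee, 3, 39), (Mo, 34, 21), (Pat, 1, 29), (Tai, 9, 13), (Uma, 13, 21)}.
π[qty, pid]: project onto (qty, pid) → {(1, 29), (11, 33), (13, 21), (20, 26), (25, 23), (3, 39), (34, 21), (8, 6), (9, 13)}

{(1, 29), (11, 33), (13, 21), (20, 26), (25, 23), (3, 39), (34, 21), (8, 6), (9, 13)}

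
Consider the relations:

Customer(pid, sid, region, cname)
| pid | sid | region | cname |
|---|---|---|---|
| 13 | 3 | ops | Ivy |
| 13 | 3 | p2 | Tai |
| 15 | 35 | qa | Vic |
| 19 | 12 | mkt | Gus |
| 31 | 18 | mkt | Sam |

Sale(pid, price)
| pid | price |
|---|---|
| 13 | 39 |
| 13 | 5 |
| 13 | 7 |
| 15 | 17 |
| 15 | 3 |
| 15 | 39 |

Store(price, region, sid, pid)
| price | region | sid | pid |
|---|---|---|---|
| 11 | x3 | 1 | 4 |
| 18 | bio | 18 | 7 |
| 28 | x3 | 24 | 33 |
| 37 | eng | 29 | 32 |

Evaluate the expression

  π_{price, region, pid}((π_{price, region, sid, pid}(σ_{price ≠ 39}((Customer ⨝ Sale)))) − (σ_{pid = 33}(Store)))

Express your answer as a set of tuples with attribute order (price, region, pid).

Joining Customer and Sale on pid yields {(13, 3, ops, Ivy, 39), (13, 3, ops, Ivy, 5), (13, 3, ops, Ivy, 7), (13, 3, p2, Tai, 39), (13, 3, p2, Tai, 5), (13, 3, p2, Tai, 7), (15, 35, qa, Vic, 17), (15, 35, qa, Vic, 3), (15, 35, qa, Vic, 39)}.
σ[price ≠ 39]: keep tuples satisfying price ≠ 39 → {(13, 3, ops, Ivy, 5), (13, 3, ops, Ivy, 7), (13, 3, p2, Tai, 5), (13, 3, p2, Tai, 7), (15, 35, qa, Vic, 17), (15, 35, qa, Vic, 3)}
π[price, region, sid, pid]: project onto (price, region, sid, pid) → {(17, qa, 35, 15), (3, qa, 35, 15), (5, ops, 3, 13), (5, p2, 3, 13), (7, ops, 3, 13), (7, p2, 3, 13)}
σ[pid = 33]: keep tuples satisfying pid = 33 → {(28, x3, 24, 33)}
Difference: {(17, qa, 35, 15), (3, qa, 35, 15), (5, ops, 3, 13), (5, p2, 3, 13), (7, ops, 3, 13), (7, p2, 3, 13)} with {(28, x3, 24, 33)} → {(17, qa, 35, 15), (3, qa, 35, 15), (5, ops, 3, 13), (5, p2, 3, 13), (7, ops, 3, 13), (7, p2, 3, 13)}
π[price, region, pid]: project onto (price, region, pid) → {(17, qa, 15), (3, qa, 15), (5, ops, 13), (5, p2, 13), (7, ops, 13), (7, p2, 13)}

{(17, qa, 15), (3, qa, 15), (5, ops, 13), (5, p2, 13), (7, ops, 13), (7, p2, 13)}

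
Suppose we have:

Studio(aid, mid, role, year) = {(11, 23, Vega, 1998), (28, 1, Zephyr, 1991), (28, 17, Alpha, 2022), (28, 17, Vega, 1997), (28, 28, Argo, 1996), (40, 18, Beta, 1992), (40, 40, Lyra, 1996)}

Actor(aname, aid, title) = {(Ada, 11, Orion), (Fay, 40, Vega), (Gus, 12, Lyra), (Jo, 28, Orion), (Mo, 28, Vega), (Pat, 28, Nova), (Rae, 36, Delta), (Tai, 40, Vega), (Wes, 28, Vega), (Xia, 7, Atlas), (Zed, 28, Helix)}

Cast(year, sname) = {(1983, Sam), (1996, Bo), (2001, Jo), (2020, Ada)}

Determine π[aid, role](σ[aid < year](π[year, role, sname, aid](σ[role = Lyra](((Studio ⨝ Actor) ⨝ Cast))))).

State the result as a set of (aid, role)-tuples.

Natural join on aid: {(11, 23, Vega, 1998, Ada, Orion), (28, 1, Zephyr, 1991, Jo, Orion), (28, 1, Zephyr, 1991, Mo, Vega), (28, 1, Zephyr, 1991, Pat, Nova), (28, 1, Zephyr, 1991, Wes, Vega), (28, 1, Zephyr, 1991, Zed, Helix), (28, 17, Alpha, 2022, Jo, Orion), (28, 17, Alpha, 2022, Mo, Vega), (28, 17, Alpha, 2022, Pat, Nova), (28, 17, Alpha, 2022, Wes, Vega), (28, 17, Alpha, 2022, Zed, Helix), (28, 17, Vega, 1997, Jo, Orion), (28, 17, Vega, 1997, Mo, Vega), (28, 17, Vega, 1997, Pat, Nova), (28, 17, Vega, 1997, Wes, Vega), (28, 17, Vega, 1997, Zed, Helix), (28, 28, Argo, 1996, Jo, Orion), (28, 28, Argo, 1996, Mo, Vega), (28, 28, Argo, 1996, Pat, Nova), (28, 28, Argo, 1996, Wes, Vega), (28, 28, Argo, 1996, Zed, Helix), (40, 18, Beta, 1992, Fay, Vega), (40, 18, Beta, 1992, Tai, Vega), (40, 40, Lyra, 1996, Fay, Vega), (40, 40, Lyra, 1996, Tai, Vega)}
Natural join on year: {(28, 28, Argo, 1996, Jo, Orion, Bo), (28, 28, Argo, 1996, Mo, Vega, Bo), (28, 28, Argo, 1996, Pat, Nova, Bo), (28, 28, Argo, 1996, Wes, Vega, Bo), (28, 28, Argo, 1996, Zed, Helix, Bo), (40, 40, Lyra, 1996, Fay, Vega, Bo), (40, 40, Lyra, 1996, Tai, Vega, Bo)}
σ[role = Lyra]: keep tuples satisfying role = Lyra → {(40, 40, Lyra, 1996, Fay, Vega, Bo), (40, 40, Lyra, 1996, Tai, Vega, Bo)}
π[year, role, sname, aid]: project onto (year, role, sname, aid) (1 duplicate(s) eliminated) → {(1996, Lyra, Bo, 40)}
σ[aid < year]: keep tuples satisfying aid < year → {(1996, Lyra, Bo, 40)}
π[aid, role]: project onto (aid, role) → {(40, Lyra)}

{(40, Lyra)}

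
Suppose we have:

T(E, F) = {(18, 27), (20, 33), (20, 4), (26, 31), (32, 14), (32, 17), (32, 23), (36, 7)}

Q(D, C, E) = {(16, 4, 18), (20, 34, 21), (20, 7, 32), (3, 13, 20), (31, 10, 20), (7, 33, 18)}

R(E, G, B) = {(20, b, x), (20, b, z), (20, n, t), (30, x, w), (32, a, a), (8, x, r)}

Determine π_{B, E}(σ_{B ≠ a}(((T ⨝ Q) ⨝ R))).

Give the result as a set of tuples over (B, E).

{(t, 20), (x, 20), (z, 20)}

T ⋈ Q (natural join on E): {(18, 27, 16, 4), (18, 27, 7, 33), (20, 33, 3, 13), (20, 33, 31, 10), (20, 4, 3, 13), (20, 4, 31, 10), (32, 14, 20, 7), (32, 17, 20, 7), (32, 23, 20, 7)}
(T ⨝ Q) ⋈ R (natural join on E): {(20, 33, 3, 13, b, x), (20, 33, 3, 13, b, z), (20, 33, 3, 13, n, t), (20, 33, 31, 10, b, x), (20, 33, 31, 10, b, z), (20, 33, 31, 10, n, t), (20, 4, 3, 13, b, x), (20, 4, 3, 13, b, z), (20, 4, 3, 13, n, t), (20, 4, 31, 10, b, x), (20, 4, 31, 10, b, z), (20, 4, 31, 10, n, t), (32, 14, 20, 7, a, a), (32, 17, 20, 7, a, a), (32, 23, 20, 7, a, a)}
σ[B ≠ a]: keep tuples satisfying B ≠ a → {(20, 33, 3, 13, b, x), (20, 33, 3, 13, b, z), (20, 33, 3, 13, n, t), (20, 33, 31, 10, b, x), (20, 33, 31, 10, b, z), (20, 33, 31, 10, n, t), (20, 4, 3, 13, b, x), (20, 4, 3, 13, b, z), (20, 4, 3, 13, n, t), (20, 4, 31, 10, b, x), (20, 4, 31, 10, b, z), (20, 4, 31, 10, n, t)}
π_{B, E} gives {(t, 20), (x, 20), (z, 20)} (9 duplicate(s) eliminated).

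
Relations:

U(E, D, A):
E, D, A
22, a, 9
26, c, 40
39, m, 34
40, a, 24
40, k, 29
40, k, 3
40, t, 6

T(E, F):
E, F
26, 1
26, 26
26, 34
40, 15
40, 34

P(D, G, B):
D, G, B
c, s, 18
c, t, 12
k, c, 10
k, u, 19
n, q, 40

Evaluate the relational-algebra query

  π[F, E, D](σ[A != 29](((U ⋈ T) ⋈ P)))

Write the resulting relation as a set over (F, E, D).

Joining U and T on E yields {(26, c, 40, 1), (26, c, 40, 26), (26, c, 40, 34), (40, a, 24, 15), (40, a, 24, 34), (40, k, 29, 15), (40, k, 29, 34), (40, k, 3, 15), (40, k, 3, 34), (40, t, 6, 15), (40, t, 6, 34)}.
Joining (U ⋈ T) and P on D yields {(26, c, 40, 1, s, 18), (26, c, 40, 1, t, 12), (26, c, 40, 26, s, 18), (26, c, 40, 26, t, 12), (26, c, 40, 34, s, 18), (26, c, 40, 34, t, 12), (40, k, 29, 15, c, 10), (40, k, 29, 15, u, 19), (40, k, 29, 34, c, 10), (40, k, 29, 34, u, 19), (40, k, 3, 15, c, 10), (40, k, 3, 15, u, 19), (40, k, 3, 34, c, 10), (40, k, 3, 34, u, 19)}.
σ[A != 29]: keep tuples satisfying A != 29 → {(26, c, 40, 1, s, 18), (26, c, 40, 1, t, 12), (26, c, 40, 26, s, 18), (26, c, 40, 26, t, 12), (26, c, 40, 34, s, 18), (26, c, 40, 34, t, 12), (40, k, 3, 15, c, 10), (40, k, 3, 15, u, 19), (40, k, 3, 34, c, 10), (40, k, 3, 34, u, 19)}
Projecting to F, E, D (5 duplicate(s) eliminated): {(1, 26, c), (15, 40, k), (26, 26, c), (34, 26, c), (34, 40, k)}

{(1, 26, c), (15, 40, k), (26, 26, c), (34, 26, c), (34, 40, k)}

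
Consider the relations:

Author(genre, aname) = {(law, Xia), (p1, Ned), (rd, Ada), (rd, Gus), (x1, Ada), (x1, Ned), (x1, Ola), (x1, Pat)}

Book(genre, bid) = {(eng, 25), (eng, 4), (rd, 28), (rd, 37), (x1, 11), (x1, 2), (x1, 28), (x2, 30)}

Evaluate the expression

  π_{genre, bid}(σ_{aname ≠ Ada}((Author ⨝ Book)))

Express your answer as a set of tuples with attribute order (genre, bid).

{(rd, 28), (rd, 37), (x1, 11), (x1, 2), (x1, 28)}

Author ⋈ Book (natural join on genre): {(rd, Ada, 28), (rd, Ada, 37), (rd, Gus, 28), (rd, Gus, 37), (x1, Ada, 11), (x1, Ada, 2), (x1, Ada, 28), (x1, Ned, 11), (x1, Ned, 2), (x1, Ned, 28), (x1, Ola, 11), (x1, Ola, 2), (x1, Ola, 28), (x1, Pat, 11), (x1, Pat, 2), (x1, Pat, 28)}
Apply σ_{aname ≠ Ada}; surviving tuples: {(rd, Gus, 28), (rd, Gus, 37), (x1, Ned, 11), (x1, Ned, 2), (x1, Ned, 28), (x1, Ola, 11), (x1, Ola, 2), (x1, Ola, 28), (x1, Pat, 11), (x1, Pat, 2), (x1, Pat, 28)}
Keep only column(s) genre, bid (6 duplicate(s) eliminated): {(rd, 28), (rd, 37), (x1, 11), (x1, 2), (x1, 28)}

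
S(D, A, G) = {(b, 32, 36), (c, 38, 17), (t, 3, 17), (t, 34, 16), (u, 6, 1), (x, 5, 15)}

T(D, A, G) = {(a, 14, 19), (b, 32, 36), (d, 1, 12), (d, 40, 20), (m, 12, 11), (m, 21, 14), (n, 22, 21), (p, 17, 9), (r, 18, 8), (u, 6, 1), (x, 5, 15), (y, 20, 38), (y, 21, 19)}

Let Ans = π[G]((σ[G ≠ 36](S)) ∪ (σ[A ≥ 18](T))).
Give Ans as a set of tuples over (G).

Filtering on G ≠ 36 leaves {(c, 38, 17), (t, 3, 17), (t, 34, 16), (u, 6, 1), (x, 5, 15)}.
Filtering on A ≥ 18 leaves {(b, 32, 36), (d, 40, 20), (m, 21, 14), (n, 22, 21), (r, 18, 8), (y, 20, 38), (y, 21, 19)}.
Taking the union: {(b, 32, 36), (c, 38, 17), (d, 40, 20), (m, 21, 14), (n, 22, 21), (r, 18, 8), (t, 3, 17), (t, 34, 16), (u, 6, 1), (x, 5, 15), (y, 20, 38), (y, 21, 19)}
Projecting to G (1 duplicate(s) eliminated): {1, 14, 15, 16, 17, 19, 20, 21, 36, 38, 8}

{1, 14, 15, 16, 17, 19, 20, 21, 36, 38, 8}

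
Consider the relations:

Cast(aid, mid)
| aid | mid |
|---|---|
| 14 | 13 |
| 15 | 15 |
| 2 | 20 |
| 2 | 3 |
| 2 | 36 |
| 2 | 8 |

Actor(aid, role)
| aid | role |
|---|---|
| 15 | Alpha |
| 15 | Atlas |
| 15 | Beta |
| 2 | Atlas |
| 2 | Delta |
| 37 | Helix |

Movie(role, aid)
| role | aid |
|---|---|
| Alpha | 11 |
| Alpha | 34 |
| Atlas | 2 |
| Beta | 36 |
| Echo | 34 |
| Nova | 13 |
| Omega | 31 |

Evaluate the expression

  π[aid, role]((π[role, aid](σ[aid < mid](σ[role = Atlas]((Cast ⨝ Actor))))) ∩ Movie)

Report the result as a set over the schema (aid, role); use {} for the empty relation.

{(2, Atlas)}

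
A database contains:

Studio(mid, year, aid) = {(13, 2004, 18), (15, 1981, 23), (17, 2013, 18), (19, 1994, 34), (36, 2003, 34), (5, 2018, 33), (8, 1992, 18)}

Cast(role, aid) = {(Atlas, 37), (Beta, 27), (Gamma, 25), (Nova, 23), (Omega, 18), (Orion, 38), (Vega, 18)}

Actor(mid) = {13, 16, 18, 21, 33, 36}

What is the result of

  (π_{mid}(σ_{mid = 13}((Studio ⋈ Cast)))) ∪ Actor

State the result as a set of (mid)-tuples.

{13, 16, 18, 21, 33, 36}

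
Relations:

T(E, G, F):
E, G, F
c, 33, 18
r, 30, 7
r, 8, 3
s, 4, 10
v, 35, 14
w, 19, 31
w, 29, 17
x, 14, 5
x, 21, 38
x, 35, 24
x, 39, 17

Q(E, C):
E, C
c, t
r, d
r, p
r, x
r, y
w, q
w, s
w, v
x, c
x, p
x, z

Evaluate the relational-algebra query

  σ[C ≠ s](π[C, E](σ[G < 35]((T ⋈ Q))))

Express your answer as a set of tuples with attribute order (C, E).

{(c, x), (d, r), (p, r), (p, x), (q, w), (t, c), (v, w), (x, r), (y, r), (z, x)}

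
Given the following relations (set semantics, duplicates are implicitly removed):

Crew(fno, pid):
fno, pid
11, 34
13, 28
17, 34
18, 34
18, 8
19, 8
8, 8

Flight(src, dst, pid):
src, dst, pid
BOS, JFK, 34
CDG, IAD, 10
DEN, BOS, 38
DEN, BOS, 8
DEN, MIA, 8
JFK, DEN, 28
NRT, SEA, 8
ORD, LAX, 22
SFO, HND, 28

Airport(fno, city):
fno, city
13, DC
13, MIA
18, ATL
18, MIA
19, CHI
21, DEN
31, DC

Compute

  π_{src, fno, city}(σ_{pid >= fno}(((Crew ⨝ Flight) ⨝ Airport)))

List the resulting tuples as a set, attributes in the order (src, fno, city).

{(BOS, 18, ATL), (BOS, 18, MIA), (JFK, 13, DC), (JFK, 13, MIA), (SFO, 13, DC), (SFO, 13, MIA)}

Joining Crew and Flight on pid yields {(11, 34, BOS, JFK), (13, 28, JFK, DEN), (13, 28, SFO, HND), (17, 34, BOS, JFK), (18, 34, BOS, JFK), (18, 8, DEN, BOS), (18, 8, DEN, MIA), (18, 8, NRT, SEA), (19, 8, DEN, BOS), (19, 8, DEN, MIA), (19, 8, NRT, SEA), (8, 8, DEN, BOS), (8, 8, DEN, MIA), (8, 8, NRT, SEA)}.
Joining (Crew ⨝ Flight) and Airport on fno yields {(13, 28, JFK, DEN, DC), (13, 28, JFK, DEN, MIA), (13, 28, SFO, HND, DC), (13, 28, SFO, HND, MIA), (18, 34, BOS, JFK, ATL), (18, 34, BOS, JFK, MIA), (18, 8, DEN, BOS, ATL), (18, 8, DEN, BOS, MIA), (18, 8, DEN, MIA, ATL), (18, 8, DEN, MIA, MIA), (18, 8, NRT, SEA, ATL), (18, 8, NRT, SEA, MIA), (19, 8, DEN, BOS, CHI), (19, 8, DEN, MIA, CHI), (19, 8, NRT, SEA, CHI)}.
Filtering on pid >= fno leaves {(13, 28, JFK, DEN, DC), (13, 28, JFK, DEN, MIA), (13, 28, SFO, HND, DC), (13, 28, SFO, HND, MIA), (18, 34, BOS, JFK, ATL), (18, 34, BOS, JFK, MIA)}.
π_{src, fno, city} gives {(BOS, 18, ATL), (BOS, 18, MIA), (JFK, 13, DC), (JFK, 13, MIA), (SFO, 13, DC), (SFO, 13, MIA)}.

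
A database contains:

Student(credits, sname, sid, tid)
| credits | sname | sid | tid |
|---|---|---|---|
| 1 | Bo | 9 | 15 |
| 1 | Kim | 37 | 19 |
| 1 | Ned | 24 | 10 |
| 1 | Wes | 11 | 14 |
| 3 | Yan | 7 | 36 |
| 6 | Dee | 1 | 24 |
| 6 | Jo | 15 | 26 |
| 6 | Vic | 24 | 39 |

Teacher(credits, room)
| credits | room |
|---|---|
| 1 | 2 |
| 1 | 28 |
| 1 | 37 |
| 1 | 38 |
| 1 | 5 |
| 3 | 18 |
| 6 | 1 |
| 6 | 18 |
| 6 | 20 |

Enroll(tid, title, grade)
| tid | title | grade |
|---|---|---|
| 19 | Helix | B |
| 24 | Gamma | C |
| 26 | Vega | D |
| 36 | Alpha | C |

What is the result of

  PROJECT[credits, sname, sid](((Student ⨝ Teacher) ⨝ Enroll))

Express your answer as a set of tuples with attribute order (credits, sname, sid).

{(1, Kim, 37), (3, Yan, 7), (6, Dee, 1), (6, Jo, 15)}

Joining Student and Teacher on credits yields {(1, Bo, 9, 15, 2), (1, Bo, 9, 15, 28), (1, Bo, 9, 15, 37), (1, Bo, 9, 15, 38), (1, Bo, 9, 15, 5), (1, Kim, 37, 19, 2), (1, Kim, 37, 19, 28), (1, Kim, 37, 19, 37), (1, Kim, 37, 19, 38), (1, Kim, 37, 19, 5), (1, Ned, 24, 10, 2), (1, Ned, 24, 10, 28), (1, Ned, 24, 10, 37), (1, Ned, 24, 10, 38), (1, Ned, 24, 10, 5), (1, Wes, 11, 14, 2), (1, Wes, 11, 14, 28), (1, Wes, 11, 14, 37), (1, Wes, 11, 14, 38), (1, Wes, 11, 14, 5), (3, Yan, 7, 36, 18), (6, Dee, 1, 24, 1), (6, Dee, 1, 24, 18), (6, Dee, 1, 24, 20), (6, Jo, 15, 26, 1), (6, Jo, 15, 26, 18), (6, Jo, 15, 26, 20), (6, Vic, 24, 39, 1), (6, Vic, 24, 39, 18), (6, Vic, 24, 39, 20)}.
Joining (Student ⨝ Teacher) and Enroll on tid yields {(1, Kim, 37, 19, 2, Helix, B), (1, Kim, 37, 19, 28, Helix, B), (1, Kim, 37, 19, 37, Helix, B), (1, Kim, 37, 19, 38, Helix, B), (1, Kim, 37, 19, 5, Helix, B), (3, Yan, 7, 36, 18, Alpha, C), (6, Dee, 1, 24, 1, Gamma, C), (6, Dee, 1, 24, 18, Gamma, C), (6, Dee, 1, 24, 20, Gamma, C), (6, Jo, 15, 26, 1, Vega, D), (6, Jo, 15, 26, 18, Vega, D), (6, Jo, 15, 26, 20, Vega, D)}.
Projecting to credits, sname, sid (8 duplicate(s) eliminated): {(1, Kim, 37), (3, Yan, 7), (6, Dee, 1), (6, Jo, 15)}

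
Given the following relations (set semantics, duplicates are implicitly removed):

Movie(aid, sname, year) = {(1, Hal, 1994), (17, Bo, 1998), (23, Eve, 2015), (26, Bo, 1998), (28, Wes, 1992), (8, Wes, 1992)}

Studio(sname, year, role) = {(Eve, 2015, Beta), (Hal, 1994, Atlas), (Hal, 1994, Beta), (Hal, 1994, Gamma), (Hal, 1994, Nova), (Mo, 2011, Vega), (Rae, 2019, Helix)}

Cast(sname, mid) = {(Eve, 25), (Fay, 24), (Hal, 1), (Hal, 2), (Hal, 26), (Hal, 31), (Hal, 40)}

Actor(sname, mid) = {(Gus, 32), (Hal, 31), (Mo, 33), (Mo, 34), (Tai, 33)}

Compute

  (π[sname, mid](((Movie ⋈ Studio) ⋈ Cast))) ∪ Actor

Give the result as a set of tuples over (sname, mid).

{(Eve, 25), (Gus, 32), (Hal, 1), (Hal, 2), (Hal, 26), (Hal, 31), (Hal, 40), (Mo, 33), (Mo, 34), (Tai, 33)}

Movie ⋈ Studio (natural join on sname, year): {(1, Hal, 1994, Atlas), (1, Hal, 1994, Beta), (1, Hal, 1994, Gamma), (1, Hal, 1994, Nova), (23, Eve, 2015, Beta)}
(Movie ⋈ Studio) ⋈ Cast (natural join on sname): {(1, Hal, 1994, Atlas, 1), (1, Hal, 1994, Atlas, 2), (1, Hal, 1994, Atlas, 26), (1, Hal, 1994, Atlas, 31), (1, Hal, 1994, Atlas, 40), (1, Hal, 1994, Beta, 1), (1, Hal, 1994, Beta, 2), (1, Hal, 1994, Beta, 26), (1, Hal, 1994, Beta, 31), (1, Hal, 1994, Beta, 40), (1, Hal, 1994, Gamma, 1), (1, Hal, 1994, Gamma, 2), (1, Hal, 1994, Gamma, 26), (1, Hal, 1994, Gamma, 31), (1, Hal, 1994, Gamma, 40), (1, Hal, 1994, Nova, 1), (1, Hal, 1994, Nova, 2), (1, Hal, 1994, Nova, 26), (1, Hal, 1994, Nova, 31), (1, Hal, 1994, Nova, 40), (23, Eve, 2015, Beta, 25)}
Keep only column(s) sname, mid (15 duplicate(s) eliminated): {(Eve, 25), (Hal, 1), (Hal, 2), (Hal, 26), (Hal, 31), (Hal, 40)}
Set union of the two operands is {(Eve, 25), (Gus, 32), (Hal, 1), (Hal, 2), (Hal, 26), (Hal, 31), (Hal, 40), (Mo, 33), (Mo, 34), (Tai, 33)}.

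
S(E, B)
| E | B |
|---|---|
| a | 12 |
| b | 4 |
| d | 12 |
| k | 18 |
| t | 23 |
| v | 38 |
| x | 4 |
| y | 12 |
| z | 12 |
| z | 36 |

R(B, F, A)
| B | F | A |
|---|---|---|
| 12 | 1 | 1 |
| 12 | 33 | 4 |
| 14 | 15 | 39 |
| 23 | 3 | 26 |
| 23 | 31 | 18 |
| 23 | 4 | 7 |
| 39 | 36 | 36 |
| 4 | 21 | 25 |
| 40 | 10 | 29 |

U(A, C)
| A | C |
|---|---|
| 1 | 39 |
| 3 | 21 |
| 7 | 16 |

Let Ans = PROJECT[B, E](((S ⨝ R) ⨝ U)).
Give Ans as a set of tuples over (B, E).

{(12, a), (12, d), (12, y), (12, z), (23, t)}

Joining S and R on B yields {(a, 12, 1, 1), (a, 12, 33, 4), (b, 4, 21, 25), (d, 12, 1, 1), (d, 12, 33, 4), (t, 23, 3, 26), (t, 23, 31, 18), (t, 23, 4, 7), (x, 4, 21, 25), (y, 12, 1, 1), (y, 12, 33, 4), (z, 12, 1, 1), (z, 12, 33, 4)}.
Joining (S ⨝ R) and U on A yields {(a, 12, 1, 1, 39), (d, 12, 1, 1, 39), (t, 23, 4, 7, 16), (y, 12, 1, 1, 39), (z, 12, 1, 1, 39)}.
π[B, E]: project onto (B, E) → {(12, a), (12, d), (12, y), (12, z), (23, t)}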